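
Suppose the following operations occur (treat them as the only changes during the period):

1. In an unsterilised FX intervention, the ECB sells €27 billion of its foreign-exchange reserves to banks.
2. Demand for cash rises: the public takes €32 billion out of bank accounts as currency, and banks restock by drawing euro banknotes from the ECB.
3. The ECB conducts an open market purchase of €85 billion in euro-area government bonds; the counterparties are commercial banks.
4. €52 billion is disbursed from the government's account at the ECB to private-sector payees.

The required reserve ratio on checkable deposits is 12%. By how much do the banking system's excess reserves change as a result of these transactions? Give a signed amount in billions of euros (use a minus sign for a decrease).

+€75.6 billion

FX sale €27 billion: reserves −€27B, deposits 0.
Currency withdrawal €32 billion: reserves −€32B, deposits −€32B.
OMO purchase (from banks) €85 billion: reserves +€85B, deposits 0.
Government spending €52 billion: reserves +€52B, deposits +€52B.
Totals: Δreserves = +€78B, Δdeposits = +€20B.
Δrequired reserves = 12% × +€20B = +€2.4B.
Δexcess reserves = Δreserves − Δrequired = +€78B − (+€2.4B) = +€75.6 billion.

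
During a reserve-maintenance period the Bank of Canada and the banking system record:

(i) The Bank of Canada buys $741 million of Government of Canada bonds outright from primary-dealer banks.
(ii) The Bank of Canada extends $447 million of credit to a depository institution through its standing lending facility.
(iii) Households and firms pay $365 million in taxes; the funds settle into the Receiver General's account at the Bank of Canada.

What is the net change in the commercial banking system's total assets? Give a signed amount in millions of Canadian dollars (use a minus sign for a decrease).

Bank of Canada balance sheet:
  Assets:      Securities +$741M, Loans to banks +$447M
  Liabilities: Bank reserves +$823M, Government deposits +$365M
Commercial banking system:
  Assets:      Reserves at CB +$823M, Securities −$741M
  Liabilities: Checkable deposits −$365M, Borrowings from CB +$447M
Change in total bank assets = +$82 million.

+$82 million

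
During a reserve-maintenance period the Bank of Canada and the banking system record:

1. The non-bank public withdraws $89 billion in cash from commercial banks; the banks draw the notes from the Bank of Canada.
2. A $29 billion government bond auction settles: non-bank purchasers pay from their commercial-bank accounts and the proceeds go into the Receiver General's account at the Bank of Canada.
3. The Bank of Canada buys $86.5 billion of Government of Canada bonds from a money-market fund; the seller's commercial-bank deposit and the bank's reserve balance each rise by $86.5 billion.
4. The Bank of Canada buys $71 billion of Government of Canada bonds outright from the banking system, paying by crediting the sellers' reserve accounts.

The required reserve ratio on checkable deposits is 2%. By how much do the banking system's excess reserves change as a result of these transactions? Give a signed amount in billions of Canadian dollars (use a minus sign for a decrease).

+$40.13 billion

Currency withdrawal $89 billion: reserves −$89B, deposits −$89B.
Government account inflow $29 billion: reserves −$29B, deposits −$29B.
Asset purchase (from non-banks) $86.5 billion: reserves +$86.5B, deposits +$86.5B.
OMO purchase (from banks) $71 billion: reserves +$71B, deposits 0.
Totals: Δreserves = +$39.5B, Δdeposits = −$31.5B.
Δrequired reserves = 2% × −$31.5B = −$0.63B.
Δexcess reserves = Δreserves − Δrequired = +$39.5B − (−$0.63B) = +$40.13 billion.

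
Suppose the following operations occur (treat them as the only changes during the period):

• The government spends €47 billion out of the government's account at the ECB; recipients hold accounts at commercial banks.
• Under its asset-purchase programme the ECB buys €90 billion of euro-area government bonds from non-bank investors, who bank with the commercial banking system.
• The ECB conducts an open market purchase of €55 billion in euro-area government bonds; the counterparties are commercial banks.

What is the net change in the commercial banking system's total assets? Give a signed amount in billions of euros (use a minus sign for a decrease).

ECB balance sheet:
  Assets:      Securities +€145B
  Liabilities: Bank reserves +€192B, Government deposits −€47B
Commercial banking system:
  Assets:      Reserves at CB +€192B, Securities −€55B
  Liabilities: Checkable deposits +€137B
Change in total bank assets = +€137 billion.

+€137 billion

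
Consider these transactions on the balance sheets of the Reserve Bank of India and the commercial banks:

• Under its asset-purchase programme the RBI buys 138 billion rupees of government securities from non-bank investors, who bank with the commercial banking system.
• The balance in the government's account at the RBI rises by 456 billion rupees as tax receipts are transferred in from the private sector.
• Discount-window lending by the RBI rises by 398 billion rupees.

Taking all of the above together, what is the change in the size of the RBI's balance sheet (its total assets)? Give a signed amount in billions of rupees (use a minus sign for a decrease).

+536 billion

RBI balance sheet:
  Assets:      Securities +138B, Loans to banks +398B
  Liabilities: Bank reserves +80B, Government deposits +456B
Commercial banking system:
  Assets:      Reserves at CB +80B
  Liabilities: Checkable deposits −318B, Borrowings from CB +398B
Change in total RBI assets = +536 billion.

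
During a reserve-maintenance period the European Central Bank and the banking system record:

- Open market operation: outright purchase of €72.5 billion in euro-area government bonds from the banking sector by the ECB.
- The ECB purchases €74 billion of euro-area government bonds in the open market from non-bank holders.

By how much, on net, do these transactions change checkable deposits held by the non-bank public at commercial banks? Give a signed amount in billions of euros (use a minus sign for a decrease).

ECB balance sheet:
  Assets:      Securities +€146.5B
  Liabilities: Bank reserves +€146.5B
Commercial banking system:
  Assets:      Reserves at CB +€146.5B, Securities −€72.5B
  Liabilities: Checkable deposits +€74B
So the change in checkable deposits held by the non-bank public at commercial banks is +€74 billion.

+€74 billion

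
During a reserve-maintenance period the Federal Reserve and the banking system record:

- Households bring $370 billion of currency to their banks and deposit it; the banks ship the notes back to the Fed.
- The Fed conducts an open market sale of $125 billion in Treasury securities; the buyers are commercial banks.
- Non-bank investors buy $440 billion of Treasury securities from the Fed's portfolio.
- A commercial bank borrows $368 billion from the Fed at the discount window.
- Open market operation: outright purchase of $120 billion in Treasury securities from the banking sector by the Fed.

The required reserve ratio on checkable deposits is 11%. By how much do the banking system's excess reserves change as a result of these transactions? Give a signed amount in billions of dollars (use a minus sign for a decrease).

Currency deposit $370 billion: reserves +$370B, deposits +$370B.
OMO sale (to banks) $125 billion: reserves −$125B, deposits 0.
Asset sale (to non-banks) $440 billion: reserves −$440B, deposits −$440B.
Discount-window loan $368 billion: reserves +$368B, deposits 0.
OMO purchase (from banks) $120 billion: reserves +$120B, deposits 0.
Totals: Δreserves = +$293B, Δdeposits = −$70B.
Δrequired reserves = 11% × −$70B = −$7.7B.
Δexcess reserves = Δreserves − Δrequired = +$293B − (−$7.7B) = +$300.7 billion.

+$300.7 billion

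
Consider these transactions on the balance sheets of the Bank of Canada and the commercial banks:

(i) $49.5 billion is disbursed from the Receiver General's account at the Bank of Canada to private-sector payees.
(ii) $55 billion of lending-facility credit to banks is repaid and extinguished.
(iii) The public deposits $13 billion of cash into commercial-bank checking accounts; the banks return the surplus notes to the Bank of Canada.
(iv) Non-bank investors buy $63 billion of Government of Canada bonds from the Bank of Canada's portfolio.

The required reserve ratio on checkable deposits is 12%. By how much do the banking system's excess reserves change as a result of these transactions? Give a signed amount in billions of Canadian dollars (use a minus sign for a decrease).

-$55.44 billion

Government spending $49.5 billion: reserves +$49.5B, deposits +$49.5B.
Discount-window repayment $55 billion: reserves −$55B, deposits 0.
Currency deposit $13 billion: reserves +$13B, deposits +$13B.
Asset sale (to non-banks) $63 billion: reserves −$63B, deposits −$63B.
Totals: Δreserves = −$55.5B, Δdeposits = −$0.5B.
Δrequired reserves = 12% × −$0.5B = −$0.06B.
Δexcess reserves = Δreserves − Δrequired = −$55.5B − (−$0.06B) = -$55.44 billion.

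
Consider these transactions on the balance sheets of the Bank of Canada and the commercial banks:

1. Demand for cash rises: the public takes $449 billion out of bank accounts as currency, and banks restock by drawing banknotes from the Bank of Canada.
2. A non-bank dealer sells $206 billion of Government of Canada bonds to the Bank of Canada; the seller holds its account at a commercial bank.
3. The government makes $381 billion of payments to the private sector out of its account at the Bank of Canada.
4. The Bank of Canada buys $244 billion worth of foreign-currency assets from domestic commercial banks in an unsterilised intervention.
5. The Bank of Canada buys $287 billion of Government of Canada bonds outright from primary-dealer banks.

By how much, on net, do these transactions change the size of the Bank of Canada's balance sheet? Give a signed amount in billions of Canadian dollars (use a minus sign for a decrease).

Currency withdrawal $449 billion: only the composition of liabilities changes → 0.
Asset purchase (from non-banks) $206 billion: a Bank of Canada asset is acquired → +$206B.
Government spending $381 billion: only the composition of liabilities changes → 0.
FX purchase $244 billion: a Bank of Canada asset is acquired → +$244B.
OMO purchase (from banks) $287 billion: a Bank of Canada asset is acquired → +$287B.
Net: 0 + 206 + 0 + 244 + 287 = +$737 billion.

+$737 billion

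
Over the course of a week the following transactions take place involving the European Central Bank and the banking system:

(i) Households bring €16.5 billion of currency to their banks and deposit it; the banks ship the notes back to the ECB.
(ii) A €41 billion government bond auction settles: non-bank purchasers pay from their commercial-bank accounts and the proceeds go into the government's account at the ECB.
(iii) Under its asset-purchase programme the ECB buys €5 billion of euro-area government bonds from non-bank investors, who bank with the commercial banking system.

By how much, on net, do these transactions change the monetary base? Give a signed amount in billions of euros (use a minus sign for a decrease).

-€36 billion

Currency deposit €16.5 billion: just a shift between currency and reserves — both are base money → 0.
Government account inflow €41 billion: reserves shift to a non-base liability → −€41B.
Asset purchase (from non-banks) €5 billion: ECB balance sheet expands → +€5B.
Net: 0 − 41 + 5 = -€36 billion.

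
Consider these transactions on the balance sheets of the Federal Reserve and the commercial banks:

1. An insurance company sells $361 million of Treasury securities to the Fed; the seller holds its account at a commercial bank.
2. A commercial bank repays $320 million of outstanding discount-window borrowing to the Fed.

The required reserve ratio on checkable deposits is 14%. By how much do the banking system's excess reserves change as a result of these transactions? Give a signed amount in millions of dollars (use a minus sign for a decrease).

Asset purchase (from non-banks) $361 million: reserves +$361M, deposits +$361M.
Discount-window repayment $320 million: reserves −$320M, deposits 0.
Totals: Δreserves = +$41M, Δdeposits = +$361M.
Δrequired reserves = 14% × +$361M = +$50.54M.
Δexcess reserves = Δreserves − Δrequired = +$41M − (+$50.54M) = -$9.54 million.

-$9.54 million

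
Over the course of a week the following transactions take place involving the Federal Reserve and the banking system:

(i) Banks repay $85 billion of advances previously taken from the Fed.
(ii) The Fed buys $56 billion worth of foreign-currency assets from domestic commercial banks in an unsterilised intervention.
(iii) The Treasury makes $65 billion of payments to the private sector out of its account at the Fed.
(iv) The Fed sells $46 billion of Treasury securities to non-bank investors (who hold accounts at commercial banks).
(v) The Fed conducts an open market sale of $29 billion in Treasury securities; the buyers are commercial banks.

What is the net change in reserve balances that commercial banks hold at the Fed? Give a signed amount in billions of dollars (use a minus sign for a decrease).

Discount-window repayment $85 billion: repayment is debited from reserves → −$85B.
FX purchase $56 billion: the Fed pays by crediting reserve accounts → +$56B.
Government spending $65 billion: government payments flow into bank reserve accounts → +$65B.
Asset sale (to non-banks) $46 billion: the non-bank buyers' banks settle from reserves → −$46B.
OMO sale (to banks) $29 billion: the buying banks pay out of their reserve balances → −$29B.
Net: −85 + 56 + 65 − 46 − 29 = -$39 billion.

-$39 billion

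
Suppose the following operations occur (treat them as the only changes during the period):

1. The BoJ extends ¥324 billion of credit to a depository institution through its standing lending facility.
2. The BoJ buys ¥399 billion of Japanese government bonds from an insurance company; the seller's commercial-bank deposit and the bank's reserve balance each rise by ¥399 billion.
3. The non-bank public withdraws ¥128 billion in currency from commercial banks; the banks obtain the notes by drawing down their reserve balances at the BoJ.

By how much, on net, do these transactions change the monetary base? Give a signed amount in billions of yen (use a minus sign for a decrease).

+¥723 billion

Discount-window loan ¥324 billion: BoJ balance sheet expands → +¥324B.
Asset purchase (from non-banks) ¥399 billion: BoJ balance sheet expands → +¥399B.
Currency withdrawal ¥128 billion: just a shift between currency and reserves — both are base money → 0.
Net: 324 + 399 + 0 = +¥723 billion.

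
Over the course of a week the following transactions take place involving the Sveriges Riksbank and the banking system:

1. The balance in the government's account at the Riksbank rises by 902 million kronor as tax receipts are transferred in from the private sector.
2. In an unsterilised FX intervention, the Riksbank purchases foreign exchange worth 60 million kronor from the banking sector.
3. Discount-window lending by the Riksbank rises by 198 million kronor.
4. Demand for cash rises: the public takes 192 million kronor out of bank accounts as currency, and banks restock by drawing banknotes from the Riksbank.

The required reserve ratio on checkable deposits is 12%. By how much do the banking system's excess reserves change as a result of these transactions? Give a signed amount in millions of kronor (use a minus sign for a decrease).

Government account inflow 902 million kronor: reserves −902M, deposits −902M.
FX purchase 60 million kronor: reserves +60M, deposits 0.
Discount-window loan 198 million kronor: reserves +198M, deposits 0.
Currency withdrawal 192 million kronor: reserves −192M, deposits −192M.
Totals: Δreserves = −836M, Δdeposits = −1094M.
Δrequired reserves = 12% × −1094M = −131.28M.
Δexcess reserves = Δreserves − Δrequired = −836M − (−131.28M) = -704.72 million.

-704.72 million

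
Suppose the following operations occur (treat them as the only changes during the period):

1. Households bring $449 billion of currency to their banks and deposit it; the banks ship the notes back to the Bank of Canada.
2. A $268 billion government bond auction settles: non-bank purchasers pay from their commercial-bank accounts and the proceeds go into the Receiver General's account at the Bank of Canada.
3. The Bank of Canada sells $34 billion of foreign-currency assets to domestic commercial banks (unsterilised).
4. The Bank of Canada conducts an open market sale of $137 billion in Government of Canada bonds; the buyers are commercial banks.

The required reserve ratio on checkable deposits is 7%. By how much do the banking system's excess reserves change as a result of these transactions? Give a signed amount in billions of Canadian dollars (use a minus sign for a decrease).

-$2.67 billion

Currency deposit $449 billion: reserves +$449B, deposits +$449B.
Government account inflow $268 billion: reserves −$268B, deposits −$268B.
FX sale $34 billion: reserves −$34B, deposits 0.
OMO sale (to banks) $137 billion: reserves −$137B, deposits 0.
Totals: Δreserves = +$10B, Δdeposits = +$181B.
Δrequired reserves = 7% × +$181B = +$12.67B.
Δexcess reserves = Δreserves − Δrequired = +$10B − (+$12.67B) = -$2.67 billion.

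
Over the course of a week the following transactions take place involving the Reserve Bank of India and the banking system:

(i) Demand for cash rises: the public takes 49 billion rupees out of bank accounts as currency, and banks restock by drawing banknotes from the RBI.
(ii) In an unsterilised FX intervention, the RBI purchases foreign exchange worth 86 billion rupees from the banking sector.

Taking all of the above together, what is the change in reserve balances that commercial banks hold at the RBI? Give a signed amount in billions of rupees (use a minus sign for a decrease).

RBI balance sheet:
  Assets:      Foreign assets +86B
  Liabilities: Bank reserves +37B, Currency in circulation +49B
Commercial banking system:
  Assets:      Reserves at CB +37B, Foreign assets −86B
  Liabilities: Checkable deposits −49B
So the change in reserve balances that commercial banks hold at the RBI is +37 billion.

+37 billion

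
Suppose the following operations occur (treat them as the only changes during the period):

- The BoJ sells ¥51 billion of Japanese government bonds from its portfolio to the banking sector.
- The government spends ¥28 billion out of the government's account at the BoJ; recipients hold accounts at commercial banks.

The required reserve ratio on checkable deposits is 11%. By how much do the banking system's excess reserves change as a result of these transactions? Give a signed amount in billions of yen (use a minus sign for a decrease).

-¥26.08 billion

OMO sale (to banks) ¥51 billion: reserves −¥51B, deposits 0.
Government spending ¥28 billion: reserves +¥28B, deposits +¥28B.
Totals: Δreserves = −¥23B, Δdeposits = +¥28B.
Δrequired reserves = 11% × +¥28B = +¥3.08B.
Δexcess reserves = Δreserves − Δrequired = −¥23B − (+¥3.08B) = -¥26.08 billion.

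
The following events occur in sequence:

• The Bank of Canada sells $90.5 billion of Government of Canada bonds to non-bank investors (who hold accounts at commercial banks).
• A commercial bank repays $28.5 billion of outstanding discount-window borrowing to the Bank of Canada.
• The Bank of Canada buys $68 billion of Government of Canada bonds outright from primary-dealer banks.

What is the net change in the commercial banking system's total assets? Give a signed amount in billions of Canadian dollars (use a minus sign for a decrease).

-$119 billion

Asset sale (to non-banks) $90.5 billion: bank balance sheets shrink → −$90.5B.
Discount-window repayment $28.5 billion: bank balance sheets shrink → −$28.5B.
OMO purchase (from banks) $68 billion: just an asset swap on bank balance sheets → 0.
Net: −90.5 − 28.5 + 0 = -$119 billion.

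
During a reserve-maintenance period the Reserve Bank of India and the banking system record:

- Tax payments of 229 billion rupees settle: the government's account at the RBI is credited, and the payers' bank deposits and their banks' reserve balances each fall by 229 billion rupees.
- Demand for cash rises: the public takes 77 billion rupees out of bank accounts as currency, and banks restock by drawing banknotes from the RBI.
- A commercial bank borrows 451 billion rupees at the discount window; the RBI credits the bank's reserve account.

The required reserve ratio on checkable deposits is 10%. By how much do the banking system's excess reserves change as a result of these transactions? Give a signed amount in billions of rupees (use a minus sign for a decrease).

Government account inflow 229 billion rupees: reserves −229B, deposits −229B.
Currency withdrawal 77 billion rupees: reserves −77B, deposits −77B.
Discount-window loan 451 billion rupees: reserves +451B, deposits 0.
Totals: Δreserves = +145B, Δdeposits = −306B.
Δrequired reserves = 10% × −306B = −30.6B.
Δexcess reserves = Δreserves − Δrequired = +145B − (−30.6B) = +175.6 billion.

+175.6 billion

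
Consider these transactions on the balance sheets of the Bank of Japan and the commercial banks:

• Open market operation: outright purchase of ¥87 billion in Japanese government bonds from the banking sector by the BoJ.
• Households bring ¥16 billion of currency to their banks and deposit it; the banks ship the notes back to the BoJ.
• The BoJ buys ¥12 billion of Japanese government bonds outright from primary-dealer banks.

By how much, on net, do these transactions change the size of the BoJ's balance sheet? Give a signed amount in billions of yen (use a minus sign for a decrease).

+¥99 billion

BoJ balance sheet:
  Assets:      Securities +¥99B
  Liabilities: Bank reserves +¥115B, Currency in circulation −¥16B
Change in total BoJ assets = +¥99 billion.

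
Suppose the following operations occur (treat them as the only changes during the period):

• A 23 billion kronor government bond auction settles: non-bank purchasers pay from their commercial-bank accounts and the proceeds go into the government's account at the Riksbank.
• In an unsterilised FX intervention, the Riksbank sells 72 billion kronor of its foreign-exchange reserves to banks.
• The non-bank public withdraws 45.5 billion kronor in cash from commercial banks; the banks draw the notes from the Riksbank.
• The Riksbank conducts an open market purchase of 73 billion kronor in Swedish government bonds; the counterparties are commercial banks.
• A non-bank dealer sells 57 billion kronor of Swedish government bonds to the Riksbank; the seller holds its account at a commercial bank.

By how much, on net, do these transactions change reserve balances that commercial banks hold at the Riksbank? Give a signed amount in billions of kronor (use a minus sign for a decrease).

Government account inflow 23 billion kronor: funds move from bank reserves into the government account → −23B.
FX sale 72 billion kronor: the buying banks pay out of their reserve balances → −72B.
Currency withdrawal 45.5 billion kronor: banks swap reserves for currency → −45.5B.
OMO purchase (from banks) 73 billion kronor: the Riksbank pays by crediting reserve accounts → +73B.
Asset purchase (from non-banks) 57 billion kronor: the Riksbank pays by crediting reserve accounts → +57B.
Net: −23 − 72 − 45.5 + 73 + 57 = -10.5 billion.

-10.5 billion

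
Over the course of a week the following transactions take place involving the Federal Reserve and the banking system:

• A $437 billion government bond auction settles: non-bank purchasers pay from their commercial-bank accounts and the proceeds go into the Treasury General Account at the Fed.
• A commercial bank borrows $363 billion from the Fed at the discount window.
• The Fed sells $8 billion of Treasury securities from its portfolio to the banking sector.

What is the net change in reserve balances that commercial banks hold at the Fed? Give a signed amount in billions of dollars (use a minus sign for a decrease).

-$82 billion

Fed balance sheet:
  Assets:      Securities −$8B, Loans to banks +$363B
  Liabilities: Bank reserves −$82B, Government deposits +$437B
So the change in reserve balances that commercial banks hold at the Fed is -$82 billion.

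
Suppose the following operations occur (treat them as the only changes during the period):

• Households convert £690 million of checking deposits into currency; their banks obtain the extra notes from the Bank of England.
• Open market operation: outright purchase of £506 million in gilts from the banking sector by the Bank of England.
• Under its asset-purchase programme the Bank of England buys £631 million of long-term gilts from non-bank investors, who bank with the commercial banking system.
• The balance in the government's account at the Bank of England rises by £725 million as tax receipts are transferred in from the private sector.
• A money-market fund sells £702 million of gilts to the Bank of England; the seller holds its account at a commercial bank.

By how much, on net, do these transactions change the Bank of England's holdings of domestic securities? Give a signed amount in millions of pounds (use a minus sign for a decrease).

+£1839 million

Currency withdrawal £690 million: the Bank of England's securities portfolio is untouched → 0.
OMO purchase (from banks) £506 million: securities added to the Bank of England's portfolio → +£506M.
Asset purchase (from non-banks) £631 million: securities added to the Bank of England's portfolio → +£631M.
Government account inflow £725 million: the Bank of England's securities portfolio is untouched → 0.
Asset purchase (from non-banks) £702 million: securities added to the Bank of England's portfolio → +£702M.
Net: 0 + 506 + 631 + 0 + 702 = +£1839 million.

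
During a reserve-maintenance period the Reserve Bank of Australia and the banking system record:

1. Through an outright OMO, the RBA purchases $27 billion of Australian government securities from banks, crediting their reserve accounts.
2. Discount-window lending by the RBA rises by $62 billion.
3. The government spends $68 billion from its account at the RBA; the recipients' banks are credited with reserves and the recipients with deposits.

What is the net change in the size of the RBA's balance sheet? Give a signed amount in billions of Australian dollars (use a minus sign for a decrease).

+$89 billion

RBA balance sheet:
  Assets:      Securities +$27B, Loans to banks +$62B
  Liabilities: Bank reserves +$157B, Government deposits −$68B
Commercial banking system:
  Assets:      Reserves at CB +$157B, Securities −$27B
  Liabilities: Checkable deposits +$68B, Borrowings from CB +$62B
Change in total RBA assets = +$89 billion.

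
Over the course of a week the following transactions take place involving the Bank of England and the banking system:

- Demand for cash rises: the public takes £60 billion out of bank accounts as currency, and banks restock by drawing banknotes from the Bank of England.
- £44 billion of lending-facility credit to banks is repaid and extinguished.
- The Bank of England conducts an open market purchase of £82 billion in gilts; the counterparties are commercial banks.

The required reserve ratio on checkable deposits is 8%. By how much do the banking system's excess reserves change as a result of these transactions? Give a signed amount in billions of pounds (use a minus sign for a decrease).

-£17.2 billion

Currency withdrawal £60 billion: reserves −£60B, deposits −£60B.
Discount-window repayment £44 billion: reserves −£44B, deposits 0.
OMO purchase (from banks) £82 billion: reserves +£82B, deposits 0.
Totals: Δreserves = −£22B, Δdeposits = −£60B.
Δrequired reserves = 8% × −£60B = −£4.8B.
Δexcess reserves = Δreserves − Δrequired = −£22B − (−£4.8B) = -£17.2 billion.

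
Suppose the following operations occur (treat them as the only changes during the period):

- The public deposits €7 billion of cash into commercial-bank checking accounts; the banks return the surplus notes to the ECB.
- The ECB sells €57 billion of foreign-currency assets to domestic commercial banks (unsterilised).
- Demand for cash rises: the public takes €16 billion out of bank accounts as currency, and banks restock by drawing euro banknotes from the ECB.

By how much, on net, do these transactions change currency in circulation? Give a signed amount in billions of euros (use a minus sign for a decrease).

ECB balance sheet:
  Assets:      Foreign assets −€57B
  Liabilities: Bank reserves −€66B, Currency in circulation +€9B
Commercial banking system:
  Assets:      Reserves at CB −€66B, Foreign assets +€57B
  Liabilities: Checkable deposits −€9B
So the change in currency in circulation is +€9 billion.

+€9 billion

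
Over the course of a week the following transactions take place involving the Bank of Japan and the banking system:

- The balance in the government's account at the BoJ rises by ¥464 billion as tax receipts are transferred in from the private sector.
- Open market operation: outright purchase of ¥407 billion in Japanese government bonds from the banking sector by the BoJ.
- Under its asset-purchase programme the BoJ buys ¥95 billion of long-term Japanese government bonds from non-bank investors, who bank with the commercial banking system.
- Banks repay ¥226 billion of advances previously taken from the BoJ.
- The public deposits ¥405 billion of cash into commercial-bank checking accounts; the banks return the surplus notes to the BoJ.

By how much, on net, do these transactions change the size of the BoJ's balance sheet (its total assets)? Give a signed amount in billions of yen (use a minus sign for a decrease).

+¥276 billion

BoJ balance sheet:
  Assets:      Securities +¥502B, Loans to banks −¥226B
  Liabilities: Bank reserves +¥217B, Currency in circulation −¥405B, Government deposits +¥464B
Change in total BoJ assets = +¥276 billion.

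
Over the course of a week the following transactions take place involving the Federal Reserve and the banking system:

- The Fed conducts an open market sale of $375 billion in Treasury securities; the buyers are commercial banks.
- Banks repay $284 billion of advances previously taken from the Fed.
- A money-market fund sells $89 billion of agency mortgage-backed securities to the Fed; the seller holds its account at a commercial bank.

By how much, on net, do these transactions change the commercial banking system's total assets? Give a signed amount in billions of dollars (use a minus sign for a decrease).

-$195 billion

OMO sale (to banks) $375 billion: just an asset swap on bank balance sheets → 0.
Discount-window repayment $284 billion: bank balance sheets shrink → −$284B.
Asset purchase (from non-banks) $89 billion: bank balance sheets expand → +$89B.
Net: 0 − 284 + 89 = -$195 billion.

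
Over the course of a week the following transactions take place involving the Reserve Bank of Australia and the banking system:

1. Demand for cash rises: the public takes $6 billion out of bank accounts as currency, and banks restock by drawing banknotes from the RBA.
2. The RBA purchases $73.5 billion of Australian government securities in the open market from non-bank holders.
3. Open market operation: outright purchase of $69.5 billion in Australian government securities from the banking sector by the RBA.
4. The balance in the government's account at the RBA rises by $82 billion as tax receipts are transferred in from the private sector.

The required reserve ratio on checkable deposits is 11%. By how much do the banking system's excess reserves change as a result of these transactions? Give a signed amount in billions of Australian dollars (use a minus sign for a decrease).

Currency withdrawal $6 billion: reserves −$6B, deposits −$6B.
Asset purchase (from non-banks) $73.5 billion: reserves +$73.5B, deposits +$73.5B.
OMO purchase (from banks) $69.5 billion: reserves +$69.5B, deposits 0.
Government account inflow $82 billion: reserves −$82B, deposits −$82B.
Totals: Δreserves = +$55B, Δdeposits = −$14.5B.
Δrequired reserves = 11% × −$14.5B = −$1.595B.
Δexcess reserves = Δreserves − Δrequired = +$55B − (−$1.595B) = +$56.595 billion.

+$56.595 billion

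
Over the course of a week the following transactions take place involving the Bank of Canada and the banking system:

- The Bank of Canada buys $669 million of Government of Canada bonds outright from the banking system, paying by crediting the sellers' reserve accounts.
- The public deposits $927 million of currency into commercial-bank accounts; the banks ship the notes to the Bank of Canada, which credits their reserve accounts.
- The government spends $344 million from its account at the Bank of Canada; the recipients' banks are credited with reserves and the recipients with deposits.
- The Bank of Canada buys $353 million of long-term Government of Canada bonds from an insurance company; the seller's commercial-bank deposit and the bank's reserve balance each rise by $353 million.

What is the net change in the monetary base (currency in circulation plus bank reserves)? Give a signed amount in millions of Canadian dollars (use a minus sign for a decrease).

+$1366 million

Bank of Canada balance sheet:
  Assets:      Securities +$1022M
  Liabilities: Bank reserves +$2293M, Currency in circulation −$927M, Government deposits −$344M
Monetary base = currency + reserves: −$927M + (+$2293M) = +$1366 million.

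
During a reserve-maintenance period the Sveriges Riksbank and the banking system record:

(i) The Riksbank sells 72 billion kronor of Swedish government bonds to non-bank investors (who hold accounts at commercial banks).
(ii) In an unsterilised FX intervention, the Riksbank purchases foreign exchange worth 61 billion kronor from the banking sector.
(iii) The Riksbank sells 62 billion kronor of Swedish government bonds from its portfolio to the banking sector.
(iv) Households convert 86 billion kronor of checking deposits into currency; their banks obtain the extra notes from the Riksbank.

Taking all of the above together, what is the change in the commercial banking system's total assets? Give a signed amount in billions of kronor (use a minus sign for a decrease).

-158 billion

Riksbank balance sheet:
  Assets:      Securities −134B, Foreign assets +61B
  Liabilities: Bank reserves −159B, Currency in circulation +86B
Commercial banking system:
  Assets:      Reserves at CB −159B, Securities +62B, Foreign assets −61B
  Liabilities: Checkable deposits −158B
Change in total bank assets = -158 billion.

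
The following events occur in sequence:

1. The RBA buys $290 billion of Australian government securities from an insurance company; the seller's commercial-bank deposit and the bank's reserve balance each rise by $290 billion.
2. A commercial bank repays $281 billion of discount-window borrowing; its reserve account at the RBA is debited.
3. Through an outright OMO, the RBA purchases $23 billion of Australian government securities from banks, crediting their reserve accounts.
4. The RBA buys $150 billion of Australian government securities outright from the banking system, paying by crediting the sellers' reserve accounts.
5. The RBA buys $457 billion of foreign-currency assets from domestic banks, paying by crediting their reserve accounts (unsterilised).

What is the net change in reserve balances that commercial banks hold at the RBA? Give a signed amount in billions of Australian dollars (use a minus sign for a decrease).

RBA balance sheet:
  Assets:      Securities +$463B, Loans to banks −$281B, Foreign assets +$457B
  Liabilities: Bank reserves +$639B
Commercial banking system:
  Assets:      Reserves at CB +$639B, Securities −$173B, Foreign assets −$457B
  Liabilities: Checkable deposits +$290B, Borrowings from CB −$281B
So the change in reserve balances that commercial banks hold at the RBA is +$639 billion.

+$639 billion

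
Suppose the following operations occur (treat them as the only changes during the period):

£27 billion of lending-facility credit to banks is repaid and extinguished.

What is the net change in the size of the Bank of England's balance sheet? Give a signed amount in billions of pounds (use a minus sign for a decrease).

Bank of England balance sheet:
  Assets:      Loans to banks −£27B
  Liabilities: Bank reserves −£27B
Commercial banking system:
  Assets:      Reserves at CB −£27B
  Liabilities: Borrowings from CB −£27B
Change in total Bank of England assets = -£27 billion.

-£27 billion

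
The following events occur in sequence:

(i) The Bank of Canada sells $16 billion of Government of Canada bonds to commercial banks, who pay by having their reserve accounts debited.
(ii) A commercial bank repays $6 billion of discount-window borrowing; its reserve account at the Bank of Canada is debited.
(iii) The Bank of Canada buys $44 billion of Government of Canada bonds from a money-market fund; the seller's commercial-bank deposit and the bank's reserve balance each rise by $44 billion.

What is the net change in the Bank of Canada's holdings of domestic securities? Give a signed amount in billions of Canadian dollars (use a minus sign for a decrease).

OMO sale (to banks) $16 billion: securities removed from the Bank of Canada's portfolio → −$16B.
Discount-window repayment $6 billion: the Bank of Canada's securities portfolio is untouched → 0.
Asset purchase (from non-banks) $44 billion: securities added to the Bank of Canada's portfolio → +$44B.
Net: −16 + 0 + 44 = +$28 billion.

+$28 billion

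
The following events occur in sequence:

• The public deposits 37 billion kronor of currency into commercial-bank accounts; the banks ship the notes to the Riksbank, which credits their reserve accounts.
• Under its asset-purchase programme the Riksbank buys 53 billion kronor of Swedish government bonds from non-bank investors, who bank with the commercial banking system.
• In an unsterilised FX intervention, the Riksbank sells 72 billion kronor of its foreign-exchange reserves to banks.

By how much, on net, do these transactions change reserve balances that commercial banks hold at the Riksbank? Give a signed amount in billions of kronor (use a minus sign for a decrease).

Riksbank balance sheet:
  Assets:      Securities +53B, Foreign assets −72B
  Liabilities: Bank reserves +18B, Currency in circulation −37B
Commercial banking system:
  Assets:      Reserves at CB +18B, Foreign assets +72B
  Liabilities: Checkable deposits +90B
So the change in reserve balances that commercial banks hold at the Riksbank is +18 billion.

+18 billion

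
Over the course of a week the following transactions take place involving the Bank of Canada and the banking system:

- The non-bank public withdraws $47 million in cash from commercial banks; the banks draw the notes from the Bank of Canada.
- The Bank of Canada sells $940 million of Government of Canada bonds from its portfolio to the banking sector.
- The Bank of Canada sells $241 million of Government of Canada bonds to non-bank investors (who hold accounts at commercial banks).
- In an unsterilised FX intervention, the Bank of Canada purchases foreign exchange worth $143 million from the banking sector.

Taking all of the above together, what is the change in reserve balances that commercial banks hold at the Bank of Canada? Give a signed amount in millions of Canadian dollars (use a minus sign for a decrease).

-$1085 million

Bank of Canada balance sheet:
  Assets:      Securities −$1181M, Foreign assets +$143M
  Liabilities: Bank reserves −$1085M, Currency in circulation +$47M
Commercial banking system:
  Assets:      Reserves at CB −$1085M, Securities +$940M, Foreign assets −$143M
  Liabilities: Checkable deposits −$288M
So the change in reserve balances that commercial banks hold at the Bank of Canada is -$1085 million.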